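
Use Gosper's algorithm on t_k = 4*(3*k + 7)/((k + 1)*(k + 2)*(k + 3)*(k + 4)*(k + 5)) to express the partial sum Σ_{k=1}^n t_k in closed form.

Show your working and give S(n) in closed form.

S(n) = n*(n**2 + 11*n + 38)/(10*(n**3 + 11*n**2 + 38*n + 40))

Compute t_(k+1)/t_k: get (k + 1)*(3*k + 10)/((k + 6)*(3*k + 7)).
Gosper form: A/B · C(k+1)/C(k) with A=k + 1, B=k + 6, C=k + 7/3.
Key eq: (k + 1)·f(k+1) = (k + 5)·f(k) + (k + 7/3).
Degrees (1,1,1) ⇒ d ≤ 4.
Coefficient equations give f(k) = k*(k + 2)*(k**2 + 8*k + 19)/36.
Then R = B(k−1)f/C = k*(k + 2)*(k + 5)*(k**2 + 8*k + 19)/(12*(3*k + 7)), so s_k = R(k)·t_k = k*(k**2 + 8*k + 19)/(3*(k**3 + 8*k**2 + 19*k + 12)).
Δs = 4*(3*k + 7)/(k**5 + 15*k**4 + 85*k**3 + 225*k**2 + 274*k + 120), as required.
s_(n+1) = (n**3 + 11*n**2 + 38*n + 28)/(3*(n**3 + 11*n**2 + 38*n + 40)) and s_(1) = 7/30, so S(n) = n*(n**2 + 11*n + 38)/(10*(n**3 + 11*n**2 + 38*n + 40)).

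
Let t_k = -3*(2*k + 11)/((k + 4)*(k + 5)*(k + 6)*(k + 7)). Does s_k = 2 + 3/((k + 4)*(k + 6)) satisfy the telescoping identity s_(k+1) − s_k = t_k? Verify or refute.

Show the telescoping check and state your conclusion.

Valid — Δs_k = t_k.

s_(k+1) = 2 + 3/((k + 5)*(k + 7))
s_(k+1) − s_k = 3*(-2*k - 11)/(k**4 + 22*k**3 + 179*k**2 + 638*k + 840)
(s_(k+1) − s_k) − t_k = 0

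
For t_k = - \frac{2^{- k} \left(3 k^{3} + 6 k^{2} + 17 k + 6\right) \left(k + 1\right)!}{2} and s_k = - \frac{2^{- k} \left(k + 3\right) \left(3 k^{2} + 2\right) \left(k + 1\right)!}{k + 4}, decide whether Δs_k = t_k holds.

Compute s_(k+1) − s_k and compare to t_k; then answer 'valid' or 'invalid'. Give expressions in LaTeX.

s_(k+1) = -(k + 4)*(3*k**2 + 6*k + 5)*factorial(k + 2)/(2*2**k*(k + 5))
s_(k+1) − s_k = -(3*k**5 + 30*k**4 + 113*k**3 + 244*k**2 + 320*k + 100)*factorial(k + 1)/(2*2**k*(k + 4)*(k + 5))
(s_(k+1) − s_k) − t_k = (3*k**4 + 18*k**3 + 35*k**2 + 74*k + 20)*factorial(k + 1)/(2*2**k*(k + 4)*(k + 5))

Invalid: residual \frac{2^{- k} \left(3 k^{4} + 18 k^{3} + 35 k^{2} + 74 k + 20\right) \left(k + 1\right)!}{2 \left(k + 4\right) \left(k + 5\right)} ≠ 0.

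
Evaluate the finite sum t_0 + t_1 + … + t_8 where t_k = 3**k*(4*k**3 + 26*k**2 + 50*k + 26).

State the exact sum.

Compute t_(k+1)/t_k: get 3*(2*k**3 + 19*k**2 + 57*k + 53)/(2*k**3 + 13*k**2 + 25*k + 13).
So A=3 and B=1, with C=k**3 + 13*k**2/2 + 25*k/2 + 13/2.
Need (3)·f(k+1) − (1)·f(k) = k**3 + 13*k**2/2 + 25*k/2 + 13/2.
Bound: deg f ≤ 3.
A polynomial solution: f(k) = (k**3 + 2*k**2 + 2*k - 1)/2.
So s_k = (B(k−1)f/C)·t_k = ((k**3 + 2*k**2 + 2*k - 1)/(2*k**3 + 13*k**2 + 25*k + 13))·t_k = 2*3**k*(k**3 + 2*k**2 + 2*k - 1).
Check: Δs_k = 3**k*(4*k**3 + 26*k**2 + 50*k + 26). ✓
Evaluate s at k=9 and k=0: 35744328 and -2; difference 35744330.

Σ = 35744330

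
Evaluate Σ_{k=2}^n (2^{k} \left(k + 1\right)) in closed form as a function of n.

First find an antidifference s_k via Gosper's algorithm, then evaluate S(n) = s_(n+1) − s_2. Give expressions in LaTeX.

Compute t_(k+1)/t_k: get 2*(k + 2)/(k + 1).
A = 2, B = 1, C = k + 1.
Set up (2)·f(k+1) − (1)·f(k) − (k + 1) = 0.
deg f ≤ 1 (via 0,0,1).
Coefficient equations give f(k) = k - 1.
Get s_k = R·t_k = 2**k*(k - 1) with R(k) = B(k−1)f(k)/C(k) = (k - 1)/(k + 1).
Verify: 2**k*(k + 1) matches t_k.
Σ_(k=2)^n t_k = s_(n+1) − s_(2) = (2**(n + 1)*n) − (4), i.e. 2*2**n*n - 4.

S(n) = 2 \cdot 2^{n} n - 4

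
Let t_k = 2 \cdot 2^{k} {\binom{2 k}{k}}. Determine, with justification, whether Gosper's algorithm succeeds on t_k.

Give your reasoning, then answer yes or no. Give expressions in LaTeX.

No — t_k has no hypergeometric antidifference.

Step 1: r(k) = 4*(2*k + 1)/(k + 1).
Take A(k)=8*k + 4, B(k)=k + 1, C(k)=1.
Key eq: (8*k + 4)·f(k+1) = (k)·f(k) + (1).
deg f ≤ -1 (via 1,1,0).
deg f ≤ -1 is impossible — no certificate.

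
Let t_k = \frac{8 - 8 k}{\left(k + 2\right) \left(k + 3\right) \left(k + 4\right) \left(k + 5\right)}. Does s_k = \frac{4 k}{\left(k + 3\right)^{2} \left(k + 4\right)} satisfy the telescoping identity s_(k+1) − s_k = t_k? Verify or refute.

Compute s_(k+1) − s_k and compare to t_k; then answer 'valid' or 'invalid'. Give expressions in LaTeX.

s_(k+1) = 4*(k + 1)/((k + 4)**2*(k + 5))
s_(k+1) − s_k = 4*(-k*(k + 4)*(k + 5) + (k + 1)*(k + 3)**2)/((k + 3)**2*(k + 4)**2*(k + 5))
(s_(k+1) − s_k) − t_k = 12*(k**2 + 3*k - 2)/(k**6 + 21*k**5 + 181*k**4 + 819*k**3 + 2050*k**2 + 2688*k + 1440)

Invalid: residual \frac{12 \left(k^{2} + 3 k - 2\right)}{k^{6} + 21 k^{5} + 181 k^{4} + 819 k^{3} + 2050 k^{2} + 2688 k + 1440} ≠ 0.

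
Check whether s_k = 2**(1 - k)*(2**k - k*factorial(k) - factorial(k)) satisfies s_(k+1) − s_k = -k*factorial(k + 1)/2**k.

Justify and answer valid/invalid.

s_(k+1) = (2**(k + 1) - k**2*factorial(k) - 3*k*factorial(k) - 2*factorial(k))/2**k
s_(k+1) − s_k = -k*factorial(k + 1)/2**k
(s_(k+1) − s_k) − t_k = 0

Valid: the claim telescopes to t_k.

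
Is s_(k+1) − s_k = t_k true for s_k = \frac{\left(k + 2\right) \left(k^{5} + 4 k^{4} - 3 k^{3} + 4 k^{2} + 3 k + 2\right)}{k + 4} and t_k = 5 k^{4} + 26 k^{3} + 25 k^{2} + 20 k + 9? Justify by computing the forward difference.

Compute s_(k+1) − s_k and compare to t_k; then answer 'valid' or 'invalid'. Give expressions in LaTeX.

s_(k+1) = (k**6 + 12*k**5 + 50*k**4 + 98*k**3 + 110*k**2 + 80*k + 33)/(k + 5)
s_(k+1) − s_k = (5*k**6 + 63*k**5 + 275*k**4 + 501*k**3 + 457*k**2 + 309*k + 112)/(k**2 + 9*k + 20)
(s_(k+1) − s_k) − t_k = 4*(-2*k**5 - 21*k**4 - 66*k**3 - 58*k**2 - 43*k - 17)/(k**2 + 9*k + 20)

Invalid: residual \frac{4 \left(- 2 k^{5} - 21 k^{4} - 66 k^{3} - 58 k^{2} - 43 k - 17\right)}{k^{2} + 9 k + 20} ≠ 0.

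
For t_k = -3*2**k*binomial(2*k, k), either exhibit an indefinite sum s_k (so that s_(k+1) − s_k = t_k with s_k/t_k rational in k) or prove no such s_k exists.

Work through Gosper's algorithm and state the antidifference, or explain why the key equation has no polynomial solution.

Ratio r(k) = 4*(2*k + 1)/(k + 1).
Normal form (A,B,C) = (8*k + 4, k + 1, 1).
Solve (8*k + 4)·f(k+1) − (k)·f(k) = 1.
Bound: deg f ≤ -1.
d = -1 < 0 ⇒ no nonzero polynomial f; not summable.

none — t_k is not Gosper-summable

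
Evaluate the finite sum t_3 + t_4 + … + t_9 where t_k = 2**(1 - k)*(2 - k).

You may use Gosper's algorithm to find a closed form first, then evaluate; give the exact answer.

Σ = -247/256

r(k) = (k - 1)/(2*(k - 2)) after simplifying.
Gosper form: A/B · C(k+1)/C(k) with A=1/2, B=1, C=k - 2.
f must satisfy (1/2)·f(k+1) − (1)·f(k) = k - 2.
From deg A=0, deg B=0, deg C=1: d=1.
A polynomial solution: f(k) = -2*(k - 1).
So s_k = (B(k−1)f/C)·t_k = (-2*(k - 1)/(k - 2))·t_k = 2**(2 - k)*(k - 1).
Δs = 2**(1 - k)*(2 - k), as required.
Σ_(k=3)^(9) t_k = s_(10) − s_(3) = 9/256 − (1) = -247/256.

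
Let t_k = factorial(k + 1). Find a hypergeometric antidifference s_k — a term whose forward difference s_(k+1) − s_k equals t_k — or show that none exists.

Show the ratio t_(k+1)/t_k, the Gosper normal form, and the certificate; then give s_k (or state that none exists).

no hypergeometric antidifference exists

Compute t_(k+1)/t_k: get k + 2.
Normal form (A,B,C) = (k + 2, 1, 1).
Set up (k + 2)·f(k+1) − (1)·f(k) − (1) = 0.
Bound: deg f ≤ -1.
deg f ≤ -1 is impossible — no certificate.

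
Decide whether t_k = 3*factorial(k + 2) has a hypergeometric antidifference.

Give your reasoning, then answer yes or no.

No; the degree bound rules out any f.

Ratio r(k) = k + 3.
So A=k + 3 and B=1, with C=1.
Solve (k + 3)·f(k+1) − (1)·f(k) = 1.
d = -1 from the (1,0,0) case.
Bound -1 < 0, so the key equation has no polynomial solution.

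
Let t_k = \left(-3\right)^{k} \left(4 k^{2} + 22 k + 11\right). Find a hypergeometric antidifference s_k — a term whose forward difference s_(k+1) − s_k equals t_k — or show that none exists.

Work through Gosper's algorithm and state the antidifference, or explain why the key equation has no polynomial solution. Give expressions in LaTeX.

r(k) = 3*(-4*k**2 - 30*k - 37)/(4*k**2 + 22*k + 11) after simplifying.
A = -3, B = 1, C = k**2 + 11*k/2 + 11/4.
Solve (-3)·f(k+1) − (1)·f(k) = k**2 + 11*k/2 + 11/4.
Bound: deg f ≤ 2.
Match coefficients ⇒ f(k) = -(k**2 + 4*k - 1)/4.
Certificate R = B(k−1)f/C = -(k**2 + 4*k - 1)/(4*k**2 + 22*k + 11) gives s_k = (-3)**k*(-k**2 - 4*k + 1).
s_(k+1) − s_k = (-3)**k*(4*k**2 + 22*k + 11) = t_k.

s_k = \left(-3\right)^{k} \left(- k^{2} - 4 k + 1\right)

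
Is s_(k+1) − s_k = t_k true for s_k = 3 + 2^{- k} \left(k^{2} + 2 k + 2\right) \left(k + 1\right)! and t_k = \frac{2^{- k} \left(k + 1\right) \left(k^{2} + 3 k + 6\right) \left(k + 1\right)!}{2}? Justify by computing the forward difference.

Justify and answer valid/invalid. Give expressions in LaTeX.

s_(k+1) = 2**(-k - 1)*(2*k + (k + 1)**2 + 4)*factorial(k + 2) + 3
s_(k+1) − s_k = (k + 1)*(k**2 + 3*k + 6)*factorial(k + 1)/(2*2**k)
(s_(k+1) − s_k) − t_k = 0

Valid: the claim telescopes to t_k.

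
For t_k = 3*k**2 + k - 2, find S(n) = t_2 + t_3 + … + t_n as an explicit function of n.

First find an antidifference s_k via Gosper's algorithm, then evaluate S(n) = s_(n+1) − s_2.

S(n) = n**3 + 2*n**2 - n - 2

Step 1: r(k) = (k + 3*(k + 1)**2 - 1)/(3*k**2 + k - 2).
Take A(k)=1, B(k)=1, C(k)=k**2 + k/3 - 2/3.
f must satisfy (1)·f(k+1) − (1)·f(k) = k**2 + k/3 - 2/3.
From deg A=0, deg B=0, deg C=2: d=3.
Coefficient equations give f(k) = k*(k - 2)*(k + 1)/3.
So s_k = (B(k−1)f/C)·t_k = (k*(k - 2)/(3*k - 2))·t_k = k*(k**2 - k - 2).
Check: Δs_k = 3*k**2 + k - 2. ✓
Σ_(k=2)^n t_k = s_(n+1) − s_(2) = (n**3 + 2*n**2 - n - 2) − (0), i.e. n**3 + 2*n**2 - n - 2.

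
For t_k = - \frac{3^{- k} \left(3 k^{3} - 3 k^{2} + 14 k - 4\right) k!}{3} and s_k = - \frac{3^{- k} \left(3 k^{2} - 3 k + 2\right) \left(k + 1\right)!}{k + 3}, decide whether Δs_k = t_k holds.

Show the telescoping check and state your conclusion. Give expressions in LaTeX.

s_(k+1) = -(3*k**2 + 3*k + 2)*factorial(k + 2)/(3*3**k*(k + 4))
s_(k+1) − s_k = -(3*k**4 + 9*k**3 + 8*k**2 + 58*k - 12)*factorial(k + 1)/(3*3**k*(k + 3)*(k + 4))
(s_(k+1) − s_k) − t_k = 2*(3*k**4 + 6*k**3 - 4*k**2 + 47*k - 18)*factorial(k)/(3*3**k*(k + 3)*(k + 4))

Invalid: residual \frac{2 \cdot 3^{- k} \left(3 k^{4} + 6 k^{3} - 4 k^{2} + 47 k - 18\right) k!}{3 \left(k + 3\right) \left(k + 4\right)} ≠ 0.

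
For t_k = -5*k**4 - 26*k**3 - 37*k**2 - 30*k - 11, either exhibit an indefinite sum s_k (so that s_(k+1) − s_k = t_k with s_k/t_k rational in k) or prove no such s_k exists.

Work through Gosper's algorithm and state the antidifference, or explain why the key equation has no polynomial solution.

s_k = k*(-k**4 - 4*k**3 - k**2 - 3*k - 2)

Compute t_(k+1)/t_k: get (5*k**4 + 46*k**3 + 145*k**2 + 202*k + 109)/(5*k**4 + 26*k**3 + 37*k**2 + 30*k + 11).
Factor: A=1; B=1; C=k**4 + 26*k**3/5 + 37*k**2/5 + 6*k + 11/5.
Need (1)·f(k+1) − (1)·f(k) = k**4 + 26*k**3/5 + 37*k**2/5 + 6*k + 11/5.
From deg A=0, deg B=0, deg C=4: d=5.
Match coefficients ⇒ f(k) = k*(k**4 + 4*k**3 + k**2 + 3*k + 2)/5.
Then R = B(k−1)f/C = k*(k**4 + 4*k**3 + k**2 + 3*k + 2)/(5*k**4 + 26*k**3 + 37*k**2 + 30*k + 11), so s_k = R(k)·t_k = k*(-k**4 - 4*k**3 - k**2 - 3*k - 2).
s_(k+1) − s_k = -5*k**4 - 26*k**3 - 37*k**2 - 30*k - 11 = t_k.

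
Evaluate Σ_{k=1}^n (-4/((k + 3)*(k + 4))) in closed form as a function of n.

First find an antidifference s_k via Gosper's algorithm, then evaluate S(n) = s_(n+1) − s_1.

S(n) = -n/(n + 4)

Compute t_(k+1)/t_k: get (k + 3)/(k + 5).
Gosper form: A/B · C(k+1)/C(k) with A=k + 3, B=k + 5, C=1.
Key eq: (k + 3)·f(k+1) = (k + 4)·f(k) + (1).
Degrees (1,1,0) ⇒ d ≤ 1.
Coefficient equations give f(k) = k/3.
Certificate R = B(k−1)f/C = k*(k + 4)/3 gives s_k = -4*k/(3*k + 9).
Verify: -4/(k**2 + 7*k + 12) matches t_k.
Σ_(k=1)^n t_k = s_(n+1) − s_(1) = (4*(-n - 1)/(3*(n + 4))) − (-1/3), i.e. -n/(n + 4).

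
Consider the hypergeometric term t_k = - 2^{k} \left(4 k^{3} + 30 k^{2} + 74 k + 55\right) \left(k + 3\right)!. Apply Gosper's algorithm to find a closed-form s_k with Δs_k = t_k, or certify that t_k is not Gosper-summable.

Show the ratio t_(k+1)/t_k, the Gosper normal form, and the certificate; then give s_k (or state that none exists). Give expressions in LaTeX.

s_k = - 2^{k} \left(2 k^{2} + 4 k + 1\right) \left(k + 3\right)!

Step 1: r(k) = 2*(4*k**4 + 58*k**3 + 314*k**2 + 747*k + 652)/(4*k**3 + 30*k**2 + 74*k + 55).
Factor: A=2*k + 8; B=1; C=k**3 + 15*k**2/2 + 37*k/2 + 55/4.
Solve (2*k + 8)·f(k+1) − (1)·f(k) = k**3 + 15*k**2/2 + 37*k/2 + 55/4.
Bound: deg f ≤ 2.
Solve for f: f(k) = (2*k**2 + 4*k + 1)/4 (degree 2 ≤ 2).
Then R = B(k−1)f/C = (2*k**2 + 4*k + 1)/(4*k**3 + 30*k**2 + 74*k + 55), so s_k = R(k)·t_k = -2**k*(2*k**2 + 4*k + 1)*factorial(k + 3).
Check: Δs_k = -2**k*(4*k**3 + 30*k**2 + 74*k + 55)*factorial(k + 3). ✓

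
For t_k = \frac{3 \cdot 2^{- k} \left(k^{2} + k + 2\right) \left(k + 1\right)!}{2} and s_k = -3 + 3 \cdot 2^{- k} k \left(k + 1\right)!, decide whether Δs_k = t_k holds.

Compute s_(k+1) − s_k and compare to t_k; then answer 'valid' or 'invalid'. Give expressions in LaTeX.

s_(k+1) = 3*2**(-k - 1)*(k + 1)*factorial(k + 2) - 3
s_(k+1) − s_k = 3*(k**2 + k + 2)*factorial(k + 1)/(2*2**k)
(s_(k+1) − s_k) − t_k = 0

valid (s_(k+1) − s_k reduces to t_k)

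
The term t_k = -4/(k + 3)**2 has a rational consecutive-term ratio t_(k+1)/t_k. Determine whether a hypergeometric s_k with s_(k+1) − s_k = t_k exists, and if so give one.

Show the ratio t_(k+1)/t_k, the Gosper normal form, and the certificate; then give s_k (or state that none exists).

The ratio is (k + 3)**2/(k + 4)**2.
Take A(k)=k**2 + 6*k + 9, B(k)=k**2 + 8*k + 16, C(k)=1.
Solve (k**2 + 6*k + 9)·f(k+1) − (k**2 + 6*k + 9)·f(k) = 1.
Bound: deg f ≤ 0.
Write f(k) = c0. Then LHS − RHS = -1, requiring -1 = 0: contradictory. No certificate.

not Gosper-summable; s_k does not exist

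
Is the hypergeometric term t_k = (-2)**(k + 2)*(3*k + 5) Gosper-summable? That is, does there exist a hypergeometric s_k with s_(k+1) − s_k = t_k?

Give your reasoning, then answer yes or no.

Yes. s_k = (-2)**(k + 2)*(-k - 1).

r(k) = 2*(-3*k - 8)/(3*k + 5) after simplifying.
Gosper form: A/B · C(k+1)/C(k) with A=-2, B=1, C=k + 5/3.
Need (-2)·f(k+1) − (1)·f(k) = k + 5/3.
d = 1 from the (0,0,1) case.
Match coefficients ⇒ f(k) = -(k + 1)/3.
So s_k = (B(k−1)f/C)·t_k = (-(k + 1)/(3*k + 5))·t_k = (-2)**(k + 2)*(-k - 1).
s_(k+1) − s_k = (-2)**(k + 2)*(3*k + 5) = t_k.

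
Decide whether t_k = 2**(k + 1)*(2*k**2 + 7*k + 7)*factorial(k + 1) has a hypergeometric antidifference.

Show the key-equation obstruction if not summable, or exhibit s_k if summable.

Yes. s_k = 2**(k + 1)*(k + 1)*factorial(k + 1).

Step 1: r(k) = 2*(2*k**3 + 15*k**2 + 38*k + 32)/(2*k**2 + 7*k + 7).
Take A(k)=2*k + 4, B(k)=1, C(k)=k**2 + 7*k/2 + 7/2.
f must satisfy (2*k + 4)·f(k+1) − (1)·f(k) = k**2 + 7*k/2 + 7/2.
deg f ≤ 1 (via 1,0,2).
A polynomial solution: f(k) = (k + 1)/2.
R(k) = B(k−1)·f(k)/C(k) = (k + 1)/(2*k**2 + 7*k + 7); s_k = R·t_k = 2**(k + 1)*(k + 1)*factorial(k + 1).
s_(k+1) − s_k = 2**(k + 1)*(2*k**2 + 7*k + 7)*factorial(k + 1) = t_k.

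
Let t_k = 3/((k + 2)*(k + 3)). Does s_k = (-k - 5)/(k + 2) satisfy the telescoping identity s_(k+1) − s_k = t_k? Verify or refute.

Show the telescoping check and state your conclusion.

valid; difference matches t_k

s_(k+1) = (-k - 6)/(k + 3)
s_(k+1) − s_k = 3/(k**2 + 5*k + 6)
(s_(k+1) − s_k) − t_k = 0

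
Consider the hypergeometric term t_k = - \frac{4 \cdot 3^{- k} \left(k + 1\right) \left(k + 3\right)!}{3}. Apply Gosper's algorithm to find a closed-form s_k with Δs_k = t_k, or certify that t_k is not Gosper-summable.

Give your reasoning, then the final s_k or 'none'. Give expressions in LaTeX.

r(k) = (k + 2)*(k + 4)/(3*(k + 1)) after simplifying.
Take A(k)=k/3 + 4/3, B(k)=1, C(k)=k + 1.
Key eq: (k/3 + 4/3)·f(k+1) = (1)·f(k) + (k + 1).
Degrees (1,0,1) ⇒ d ≤ 0.
Solving with deg f ≤ 0: f(k) = 3.
Certificate R = B(k−1)f/C = 3/(k + 1) gives s_k = -4*factorial(k + 3)/3**k.
Δs = -4*(k + 1)*factorial(k + 3)/(3*3**k), as required.

s_k = - 4 \cdot 3^{- k} \left(k + 3\right)!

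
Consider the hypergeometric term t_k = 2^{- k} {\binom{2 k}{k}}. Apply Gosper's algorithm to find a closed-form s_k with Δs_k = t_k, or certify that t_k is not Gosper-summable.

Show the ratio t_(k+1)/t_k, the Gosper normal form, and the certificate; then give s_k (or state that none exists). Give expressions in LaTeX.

no hypergeometric antidifference exists

Compute t_(k+1)/t_k: get (2*k + 1)/(k + 1).
Normal form (A,B,C) = (2*k + 1, k + 1, 1).
Set up (2*k + 1)·f(k+1) − (k)·f(k) − (1) = 0.
deg f ≤ -1 (via 1,1,0).
Bound -1 < 0, so the key equation has no polynomial solution.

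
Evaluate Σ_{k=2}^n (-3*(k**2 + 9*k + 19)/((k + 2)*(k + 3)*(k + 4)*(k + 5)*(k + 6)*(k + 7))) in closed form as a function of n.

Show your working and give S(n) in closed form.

S(n) = (-n**3 - 15*n**2 - 71*n + 87)/(192*(n**3 + 15*n**2 + 71*n + 105))

Ratio r(k) = (k + 2)*(9*k + (k + 1)**2 + 28)/((k + 8)*(k**2 + 9*k + 19)).
Normal form (A,B,C) = (k + 2, k + 8, k**2 + 9*k + 19).
f must satisfy (k + 2)·f(k+1) − (k + 7)·f(k) = k**2 + 9*k + 19.
Degrees (1,1,2) ⇒ d ≤ 5.
Solve for f: f(k) = k*(k + 3)*(k + 5)*(k**2 + 12*k + 44)/144 (degree 5 ≤ 5).
R(k) = B(k−1)·f(k)/C(k) = k*(k + 3)*(k + 5)*(k + 7)*(k**2 + 12*k + 44)/(144*(k**2 + 9*k + 19)); s_k = R·t_k = k*(-k**2 - 12*k - 44)/(48*(k**3 + 12*k**2 + 44*k + 48)).
s_(k+1) − s_k = 3*(-k**2 - 9*k - 19)/(k**6 + 27*k**5 + 295*k**4 + 1665*k**3 + 5104*k**2 + 8028*k + 5040) = t_k.
Evaluate: s_(n+1) = (-n**3 - 15*n**2 - 71*n - 57)/(48*(n**3 + 15*n**2 + 71*n + 105)); subtract s_(2) = -1/64 ⇒ S(n) = (-n**3 - 15*n**2 - 71*n + 87)/(192*(n**3 + 15*n**2 + 71*n + 105)).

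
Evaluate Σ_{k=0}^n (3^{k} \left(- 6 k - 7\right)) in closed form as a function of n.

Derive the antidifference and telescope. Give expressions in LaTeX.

Step 1: r(k) = 3*(6*k + 13)/(6*k + 7).
Normal form (A,B,C) = (3, 1, k + 7/6).
Key eq: (3)·f(k+1) = (1)·f(k) + (k + 7/6).
deg f ≤ 1 (via 0,0,1).
A polynomial solution: f(k) = (3*k - 1)/6.
Then R = B(k−1)f/C = (3*k - 1)/(6*k + 7), so s_k = R(k)·t_k = 3**k*(1 - 3*k).
Check: Δs_k = 3**k*(-6*k - 7). ✓
s_(n+1) = 3**(n + 1)*(-3*n - 2) and s_(0) = 1, so S(n) = -9*3**n*n - 6*3**n - 1.

S(n) = - 9 \cdot 3^{n} n - 6 \cdot 3^{n} - 1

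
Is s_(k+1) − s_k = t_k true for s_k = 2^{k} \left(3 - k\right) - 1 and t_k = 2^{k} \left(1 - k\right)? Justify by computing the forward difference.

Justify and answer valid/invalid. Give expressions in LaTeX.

Valid — Δs_k = t_k.

s_(k+1) = 2**(k + 1)*(2 - k) - 1
s_(k+1) − s_k = 2**k*(1 - k)
(s_(k+1) − s_k) − t_k = 0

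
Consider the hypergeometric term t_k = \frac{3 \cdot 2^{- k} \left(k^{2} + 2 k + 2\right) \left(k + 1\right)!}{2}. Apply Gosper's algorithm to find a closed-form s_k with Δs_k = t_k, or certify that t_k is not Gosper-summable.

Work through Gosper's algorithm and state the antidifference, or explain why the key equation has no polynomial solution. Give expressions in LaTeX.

t_(k+1)/t_k = (k + 2)*(2*k + (k + 1)**2 + 4)/(2*(k**2 + 2*k + 2)).
Factor: A=k/2 + 1; B=1; C=k**2 + 2*k + 2.
Solve (k/2 + 1)·f(k+1) − (1)·f(k) = k**2 + 2*k + 2.
Degrees (1,0,2) ⇒ d ≤ 1.
Solving with deg f ≤ 1: f(k) = 2*(k + 1).
Then R = B(k−1)f/C = 2*(k + 1)/(k**2 + 2*k + 2), so s_k = R(k)·t_k = 3*(k + 1)*factorial(k + 1)/2**k.
Check: Δs_k = 3*(k**2 + 2*k + 2)*factorial(k + 1)/(2*2**k). ✓

s_k = 3 \cdot 2^{- k} \left(k + 1\right) \left(k + 1\right)!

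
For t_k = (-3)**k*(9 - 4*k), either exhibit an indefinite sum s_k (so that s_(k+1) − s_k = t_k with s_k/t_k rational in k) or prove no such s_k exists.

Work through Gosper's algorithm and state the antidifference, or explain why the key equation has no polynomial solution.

Step 1: r(k) = 3*(5 - 4*k)/(4*k - 9).
So A=-3 and B=1, with C=k - 9/4.
Solve (-3)·f(k+1) − (1)·f(k) = k - 9/4.
Bound: deg f ≤ 1.
Match coefficients ⇒ f(k) = -(k - 3)/4.
Certificate R = B(k−1)f/C = -(k - 3)/(4*k - 9) gives s_k = (-3)**k*(k - 3).
Check: Δs_k = (-3)**k*(9 - 4*k). ✓

s_k = (-3)**k*(k - 3)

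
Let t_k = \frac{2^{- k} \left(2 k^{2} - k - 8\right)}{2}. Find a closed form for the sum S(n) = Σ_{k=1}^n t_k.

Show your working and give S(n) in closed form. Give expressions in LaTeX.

S(n) = 2^{- n - 1} \left(2^{n + 1} - 2 n^{2} - 7 n - 2\right)

Ratio r(k) = (k - 2*(k + 1)**2 + 9)/(2*(-2*k**2 + k + 8)).
A = 1/2, B = 1, C = k**2 - k/2 - 4.
Key eq: (1/2)·f(k+1) = (1)·f(k) + (k**2 - k/2 - 4).
Bound: deg f ≤ 2.
Match coefficients ⇒ f(k) = -2*k**2 - 3*k + 3.
Certificate R = B(k−1)f/C = -2*(2*k**2 + 3*k - 3)/(2*k**2 - k - 8) gives s_k = (-2*k**2 - 3*k + 3)/2**k.
Verify: (2*k**2 - k - 8)/(2*2**k) matches t_k.
Telescope: S(n) = s_(n+1) − s_(1) = 2**(-n - 1)*(-2*n**2 - 7*n - 2) − (-1) = 2**(-n - 1)*(2**(n + 1) - 2*n**2 - 7*n - 2).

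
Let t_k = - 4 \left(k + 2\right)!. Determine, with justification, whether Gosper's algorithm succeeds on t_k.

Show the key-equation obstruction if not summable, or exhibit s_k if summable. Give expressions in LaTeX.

Ratio r(k) = k + 3.
Factor: A=k + 3; B=1; C=1.
Key eq: (k + 3)·f(k+1) = (1)·f(k) + (1).
Bound: deg f ≤ -1.
Bound -1 < 0, so the key equation has no polynomial solution.

No — negative degree bound, so no certificate f.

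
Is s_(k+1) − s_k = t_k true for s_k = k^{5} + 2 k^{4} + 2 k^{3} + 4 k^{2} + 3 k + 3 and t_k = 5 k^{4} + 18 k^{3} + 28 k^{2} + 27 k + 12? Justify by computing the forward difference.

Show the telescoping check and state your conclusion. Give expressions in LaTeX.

s_(k+1) = k**5 + 7*k**4 + 20*k**3 + 32*k**2 + 30*k + 15
s_(k+1) − s_k = 5*k**4 + 18*k**3 + 28*k**2 + 27*k + 12
(s_(k+1) − s_k) − t_k = 0

Valid — Δs_k = t_k.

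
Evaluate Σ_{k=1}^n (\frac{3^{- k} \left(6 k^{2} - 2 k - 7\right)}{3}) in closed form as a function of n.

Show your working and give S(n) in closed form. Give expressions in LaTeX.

S(n) = 3^{- n - 1} \left(4 \cdot 3^{n} - 3 n^{2} - 8 n - 4\right)

Ratio r(k) = (6*k**2 + 10*k - 3)/(3*(6*k**2 - 2*k - 7)).
Normal form (A,B,C) = (1/3, 1, k**2 - k/3 - 7/6).
Set up (1/3)·f(k+1) − (1)·f(k) − (k**2 - k/3 - 7/6) = 0.
d = 2 from the (0,0,2) case.
A polynomial solution: f(k) = -(k + 1)*(3*k - 1)/2.
So s_k = (B(k−1)f/C)·t_k = (-3*(k + 1)*(3*k - 1)/(6*k**2 - 2*k - 7))·t_k = (-3*k**2 - 2*k + 1)/3**k.
Verify: (6*k**2 - 2*k - 7)/(3*3**k) matches t_k.
s_(n+1) = 3**(-n - 1)*(-3*n**2 - 8*n - 4) and s_(1) = -4/3, so S(n) = 3**(-n - 1)*(4*3**n - 3*n**2 - 8*n - 4).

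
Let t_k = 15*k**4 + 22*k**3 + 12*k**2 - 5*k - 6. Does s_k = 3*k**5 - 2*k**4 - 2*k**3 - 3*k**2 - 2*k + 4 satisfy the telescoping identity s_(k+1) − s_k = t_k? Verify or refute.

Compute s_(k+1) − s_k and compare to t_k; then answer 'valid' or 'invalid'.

s_(k+1) = 3*k**5 + 13*k**4 + 20*k**3 + 9*k**2 - 7*k - 2
s_(k+1) − s_k = 15*k**4 + 22*k**3 + 12*k**2 - 5*k - 6
(s_(k+1) − s_k) − t_k = 0

valid (s_(k+1) − s_k reduces to t_k)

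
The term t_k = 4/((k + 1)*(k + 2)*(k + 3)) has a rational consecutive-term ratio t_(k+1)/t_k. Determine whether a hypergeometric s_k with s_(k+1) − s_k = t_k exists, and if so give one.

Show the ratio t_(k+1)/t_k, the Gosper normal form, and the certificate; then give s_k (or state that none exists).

Step 1: r(k) = (k + 1)/(k + 4).
A = k + 1, B = k + 4, C = 1.
f must satisfy (k + 1)·f(k+1) − (k + 3)·f(k) = 1.
From deg A=1, deg B=1, deg C=0: d=2.
Match coefficients ⇒ f(k) = k*(k + 3)/4.
Get s_k = R·t_k = k*(k + 3)/((k + 1)*(k + 2)) with R(k) = B(k−1)f(k)/C(k) = k*(k + 3)**2/4.
Verify: 4/(k**3 + 6*k**2 + 11*k + 6) matches t_k.

s_k = k*(k + 3)/((k + 1)*(k + 2))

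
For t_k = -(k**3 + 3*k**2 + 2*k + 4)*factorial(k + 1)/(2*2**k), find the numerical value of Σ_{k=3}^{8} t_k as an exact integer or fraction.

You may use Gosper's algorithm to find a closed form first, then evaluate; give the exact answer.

Compute t_(k+1)/t_k: get (k**4 + 8*k**3 + 23*k**2 + 32*k + 20)/(2*(k**3 + 3*k**2 + 2*k + 4)).
So A=k/2 + 1 and B=1, with C=k**3 + 3*k**2 + 2*k + 4.
Solve (k/2 + 1)·f(k+1) − (1)·f(k) = k**3 + 3*k**2 + 2*k + 4.
Bound: deg f ≤ 2.
A polynomial solution: f(k) = 2*(k**2 + k - 4).
Certificate R = B(k−1)f/C = 2*(k**2 + k - 4)/(k**3 + 3*k**2 + 2*k + 4) gives s_k = -(k**2 + k - 4)*factorial(k + 1)/2**k.
s_(k+1) − s_k = -(k**3 + 3*k**2 + 2*k + 4)*factorial(k + 1)/(2*2**k) = t_k.
Evaluate s at k=9 and k=3: -609525 and -24; difference -609501.

Σ = -609501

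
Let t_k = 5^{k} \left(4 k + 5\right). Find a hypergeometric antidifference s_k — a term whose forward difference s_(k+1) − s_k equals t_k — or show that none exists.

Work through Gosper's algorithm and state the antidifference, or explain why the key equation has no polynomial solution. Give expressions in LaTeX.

r(k) = 5*(4*k + 9)/(4*k + 5) after simplifying.
Take A(k)=5, B(k)=1, C(k)=k + 5/4.
Need (5)·f(k+1) − (1)·f(k) = k + 5/4.
deg f ≤ 1 (via 0,0,1).
Solve for f: f(k) = k/4 (degree 1 ≤ 1).
Get s_k = R·t_k = 5**k*k with R(k) = B(k−1)f(k)/C(k) = k/(4*k + 5).
Δs = 5**k*(4*k + 5), as required.

s_k = 5^{k} k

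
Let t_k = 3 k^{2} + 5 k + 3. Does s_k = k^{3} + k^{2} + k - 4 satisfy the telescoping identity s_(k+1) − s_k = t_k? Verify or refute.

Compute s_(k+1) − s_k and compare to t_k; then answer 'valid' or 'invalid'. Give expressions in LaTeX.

s_(k+1) = k + (k + 1)**3 + (k + 1)**2 - 3
s_(k+1) − s_k = 3*k**2 + 5*k + 3
(s_(k+1) − s_k) − t_k = 0

Valid — Δs_k = t_k.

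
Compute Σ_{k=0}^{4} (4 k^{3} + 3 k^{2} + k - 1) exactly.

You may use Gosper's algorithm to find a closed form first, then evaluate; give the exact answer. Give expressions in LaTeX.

Step 1: r(k) = (k + 4*(k + 1)**3 + 3*(k + 1)**2)/(4*k**3 + 3*k**2 + k - 1).
Normal form (A,B,C) = (1, 1, k**3 + 3*k**2/4 + k/4 - 1/4).
f must satisfy (1)·f(k+1) − (1)·f(k) = k**3 + 3*k**2/4 + k/4 - 1/4.
Bound: deg f ≤ 4.
Match coefficients ⇒ f(k) = k*(k**3 - k**2 - 1)/4.
Get s_k = R·t_k = k**4 - k**3 - k with R(k) = B(k−1)f(k)/C(k) = k*(k**3 - k**2 - 1)/(4*k**3 + 3*k**2 + k - 1).
Δs = 4*k**3 + 3*k**2 + k - 1, as required.
Telescoping: Σ = s_(5) − s_(0) = 495 − (0) = 495.

Σ = 495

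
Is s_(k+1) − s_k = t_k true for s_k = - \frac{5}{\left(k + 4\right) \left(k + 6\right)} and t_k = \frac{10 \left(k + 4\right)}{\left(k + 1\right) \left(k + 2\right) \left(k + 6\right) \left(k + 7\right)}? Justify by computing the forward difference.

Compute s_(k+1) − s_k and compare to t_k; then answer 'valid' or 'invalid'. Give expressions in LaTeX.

s_(k+1) = -5/((k + 5)*(k + 7))
s_(k+1) − s_k = 5*(2*k + 11)/(k**4 + 22*k**3 + 179*k**2 + 638*k + 840)
(s_(k+1) − s_k) − t_k = 15*(-3*k**2 - 25*k - 46)/(k**6 + 25*k**5 + 247*k**4 + 1219*k**3 + 3112*k**2 + 3796*k + 1680)

Invalid: residual \frac{15 \left(- 3 k^{2} - 25 k - 46\right)}{k^{6} + 25 k^{5} + 247 k^{4} + 1219 k^{3} + 3112 k^{2} + 3796 k + 1680} ≠ 0.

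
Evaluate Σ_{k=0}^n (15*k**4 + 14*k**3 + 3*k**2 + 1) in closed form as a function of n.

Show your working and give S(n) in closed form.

Ratio r(k) = (15*k**4 + 74*k**3 + 135*k**2 + 108*k + 33)/(15*k**4 + 14*k**3 + 3*k**2 + 1).
Gosper form: A/B · C(k+1)/C(k) with A=1, B=1, C=k**4 + 14*k**3/15 + k**2/5 + 1/15.
Need (1)·f(k+1) − (1)·f(k) = k**4 + 14*k**3/15 + k**2/5 + 1/15.
From deg A=0, deg B=0, deg C=4: d=5.
Coefficient equations give f(k) = k*(3*k**4 - 4*k**3 - k**2 + 2*k + 1)/15.
R(k) = B(k−1)·f(k)/C(k) = k*(3*k**4 - 4*k**3 - k**2 + 2*k + 1)/(15*k**4 + 14*k**3 + 3*k**2 + 1); s_k = R·t_k = k*(3*k**4 - 4*k**3 - k**2 + 2*k + 1).
Δs = 15*k**4 + 14*k**3 + 3*k**2 + 1, as required.
s_(n+1) = 3*n**5 + 11*n**4 + 13*n**3 + 5*n**2 + n + 1 and s_(0) = 0, so S(n) = 3*n**5 + 11*n**4 + 13*n**3 + 5*n**2 + n + 1.

S(n) = 3*n**5 + 11*n**4 + 13*n**3 + 5*n**2 + n + 1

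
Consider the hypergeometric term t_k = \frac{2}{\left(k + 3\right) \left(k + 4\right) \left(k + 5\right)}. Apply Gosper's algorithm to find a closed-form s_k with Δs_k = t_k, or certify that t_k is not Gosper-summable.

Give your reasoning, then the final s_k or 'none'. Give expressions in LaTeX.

s_k = \frac{k \left(k + 7\right)}{12 \left(k + 3\right) \left(k + 4\right)}

Compute t_(k+1)/t_k: get (k + 3)/(k + 6).
Gosper form: A/B · C(k+1)/C(k) with A=k + 3, B=k + 6, C=1.
Solve (k + 3)·f(k+1) − (k + 5)·f(k) = 1.
From deg A=1, deg B=1, deg C=0: d=2.
Coefficient equations give f(k) = k*(k + 7)/24.
Then R = B(k−1)f/C = k*(k + 5)*(k + 7)/24, so s_k = R(k)·t_k = k*(k + 7)/(12*(k + 3)*(k + 4)).
s_(k+1) − s_k = 2/(k**3 + 12*k**2 + 47*k + 60) = t_k.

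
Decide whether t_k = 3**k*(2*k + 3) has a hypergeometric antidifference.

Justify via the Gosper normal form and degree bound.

Yes. s_k = 3**k*k.

Ratio r(k) = 3*(2*k + 5)/(2*k + 3).
Take A(k)=3, B(k)=1, C(k)=k + 3/2.
Key eq: (3)·f(k+1) = (1)·f(k) + (k + 3/2).
From deg A=0, deg B=0, deg C=1: d=1.
Match coefficients ⇒ f(k) = k/2.
Certificate R = B(k−1)f/C = k/(2*k + 3) gives s_k = 3**k*k.
s_(k+1) − s_k = 3**k*(2*k + 3) = t_k.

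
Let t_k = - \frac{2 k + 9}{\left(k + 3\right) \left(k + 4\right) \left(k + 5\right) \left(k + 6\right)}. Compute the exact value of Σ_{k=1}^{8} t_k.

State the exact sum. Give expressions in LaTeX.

Σ = -1/28

r(k) = (k + 3)*(2*k + 11)/((k + 7)*(2*k + 9)) after simplifying.
Normal form (A,B,C) = (k + 3, k + 7, k + 9/2).
Need (k + 3)·f(k+1) − (k + 6)·f(k) = k + 9/2.
deg f ≤ 3 (via 1,1,1).
A polynomial solution: f(k) = k*(k + 4)*(k + 8)/30.
So s_k = (B(k−1)f/C)·t_k = (k*(k + 4)*(k + 6)*(k + 8)/(15*(2*k + 9)))·t_k = k*(-k - 8)/(15*(k**2 + 8*k + 15)).
s_(k+1) − s_k = (-2*k - 9)/(k**4 + 18*k**3 + 119*k**2 + 342*k + 360) = t_k.
Sum = s_(9) − s_(1); s_(9) = -17/280, s_(1) = -1/40 ⇒ -1/28.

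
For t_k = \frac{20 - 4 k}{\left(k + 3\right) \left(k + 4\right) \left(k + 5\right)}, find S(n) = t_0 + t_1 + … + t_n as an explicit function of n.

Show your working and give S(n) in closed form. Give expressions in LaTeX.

S(n) = \frac{n^{2} + 21 n + 20}{3 \left(n^{2} + 9 n + 20\right)}

The ratio is (k - 4)*(k + 3)/((k - 5)*(k + 6)).
Factor: A=k + 3; B=k + 6; C=k - 5.
Solve (k + 3)·f(k+1) − (k + 5)·f(k) = k - 5.
Bound: deg f ≤ 2.
Match coefficients ⇒ f(k) = -k*(k + 19)/12.
R(k) = B(k−1)·f(k)/C(k) = -k*(k + 5)*(k + 19)/(12*(k - 5)); s_k = R·t_k = k*(k + 19)/(3*(k + 3)*(k + 4)).
s_(k+1) − s_k = 4*(5 - k)/(k**3 + 12*k**2 + 47*k + 60) = t_k.
s_(n+1) = (n**2 + 21*n + 20)/(3*(n**2 + 9*n + 20)) and s_(0) = 0, so S(n) = (n**2 + 21*n + 20)/(3*(n**2 + 9*n + 20)).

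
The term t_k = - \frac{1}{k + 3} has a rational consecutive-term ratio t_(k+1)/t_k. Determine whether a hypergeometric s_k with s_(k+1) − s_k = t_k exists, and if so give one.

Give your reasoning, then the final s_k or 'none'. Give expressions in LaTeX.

Ratio r(k) = (k + 3)/(k + 4).
A = k + 3, B = k + 4, C = 1.
f must satisfy (k + 3)·f(k+1) − (k + 3)·f(k) = 1.
Degrees (1,1,0) ⇒ d ≤ 0.
Generic f = c0 gives residual -1; -1 = 0 cannot hold, so t_k is not Gosper-summable.

not Gosper-summable; s_k does not exist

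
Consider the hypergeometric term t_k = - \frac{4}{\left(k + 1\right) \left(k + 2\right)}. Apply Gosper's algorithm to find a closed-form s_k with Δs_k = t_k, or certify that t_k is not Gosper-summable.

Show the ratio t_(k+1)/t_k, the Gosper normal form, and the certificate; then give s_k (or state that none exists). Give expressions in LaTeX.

The ratio is (k + 1)/(k + 3).
Gosper form: A/B · C(k+1)/C(k) with A=k + 1, B=k + 3, C=1.
Solve (k + 1)·f(k+1) − (k + 2)·f(k) = 1.
Bound: deg f ≤ 1.
Match coefficients ⇒ f(k) = k.
Certificate R = B(k−1)f/C = k*(k + 2) gives s_k = -4*k/(k + 1).
Check: Δs_k = -4/(k**2 + 3*k + 2). ✓

s_k = - \frac{4 k}{k + 1}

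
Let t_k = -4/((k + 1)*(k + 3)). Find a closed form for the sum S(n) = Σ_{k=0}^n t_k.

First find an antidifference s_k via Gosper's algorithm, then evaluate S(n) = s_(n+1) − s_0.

S(n) = (-3*n**2 - 11*n - 8)/(n**2 + 5*n + 6)

The ratio is (k + 1)*(k + 3)/((k + 2)*(k + 4)).
Factor: A=k + 1; B=k + 4; C=k + 2.
Solve (k + 1)·f(k+1) − (k + 3)·f(k) = k + 2.
Bound: deg f ≤ 2.
A polynomial solution: f(k) = k*(3*k + 5)/4.
So s_k = (B(k−1)f/C)·t_k = (k*(k + 3)*(3*k + 5)/(4*(k + 2)))·t_k = k*(-3*k - 5)/((k + 1)*(k + 2)).
Δs = -4/(k**2 + 4*k + 3), as required.
Evaluate: s_(n+1) = (-3*n**2 - 11*n - 8)/(n**2 + 5*n + 6); subtract s_(0) = 0 ⇒ S(n) = (-3*n**2 - 11*n - 8)/(n**2 + 5*n + 6).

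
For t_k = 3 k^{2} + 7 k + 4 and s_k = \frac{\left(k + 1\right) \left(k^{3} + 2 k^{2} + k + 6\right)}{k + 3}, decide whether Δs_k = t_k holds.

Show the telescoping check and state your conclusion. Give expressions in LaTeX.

s_(k+1) = (k + 2)*(k + (k + 1)**3 + 2*(k + 1)**2 + 7)/(k + 4)
s_(k+1) − s_k = (3*k**4 + 24*k**3 + 61*k**2 + 64*k + 36)/(k**2 + 7*k + 12)
(s_(k+1) − s_k) − t_k = 4*(-k**3 - 7*k**2 - 12*k - 3)/(k**2 + 7*k + 12)

Invalid: residual \frac{4 \left(- k^{3} - 7 k^{2} - 12 k - 3\right)}{k^{2} + 7 k + 12} ≠ 0.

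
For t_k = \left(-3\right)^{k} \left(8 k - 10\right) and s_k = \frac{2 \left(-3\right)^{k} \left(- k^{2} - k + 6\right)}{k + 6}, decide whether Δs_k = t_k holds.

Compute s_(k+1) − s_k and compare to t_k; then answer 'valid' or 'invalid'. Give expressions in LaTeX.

Invalid: residual \frac{24 \left(-3\right)^{k} \left(- k^{2} - 5 k + 8\right)}{k^{2} + 13 k + 42} ≠ 0.

s_(k+1) = 6*(-3)**k*(k**2 + 3*k - 4)/(k + 7)
s_(k+1) − s_k = (-3)**k*(8*k**3 + 70*k**2 + 86*k - 228)/(k**2 + 13*k + 42)
(s_(k+1) − s_k) − t_k = 24*(-3)**k*(-k**2 - 5*k + 8)/(k**2 + 13*k + 42)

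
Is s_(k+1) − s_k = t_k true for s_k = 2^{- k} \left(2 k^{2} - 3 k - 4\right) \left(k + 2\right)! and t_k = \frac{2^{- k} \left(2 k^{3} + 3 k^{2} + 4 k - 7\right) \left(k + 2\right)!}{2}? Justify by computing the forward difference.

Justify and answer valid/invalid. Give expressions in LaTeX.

valid; difference matches t_k

s_(k+1) = (2*k**2 + k - 5)*factorial(k + 3)/(2*2**k)
s_(k+1) − s_k = (2*k**3 + 3*k**2 + 4*k - 7)*factorial(k + 2)/(2*2**k)
(s_(k+1) − s_k) − t_k = 0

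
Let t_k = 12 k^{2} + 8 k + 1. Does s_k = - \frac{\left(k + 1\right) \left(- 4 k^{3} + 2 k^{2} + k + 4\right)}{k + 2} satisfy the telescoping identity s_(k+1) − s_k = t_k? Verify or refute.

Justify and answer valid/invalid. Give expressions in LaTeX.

Invalid: residual \frac{2 \left(- 4 k^{3} - 17 k^{2} - 9 k - 3\right)}{k^{2} + 5 k + 6} ≠ 0.

s_(k+1) = (4*k**4 + 18*k**3 + 27*k**2 + 11*k - 6)/(k + 3)
s_(k+1) − s_k = k*(12*k**3 + 60*k**2 + 79*k + 35)/(k**2 + 5*k + 6)
(s_(k+1) − s_k) − t_k = 2*(-4*k**3 - 17*k**2 - 9*k - 3)/(k**2 + 5*k + 6)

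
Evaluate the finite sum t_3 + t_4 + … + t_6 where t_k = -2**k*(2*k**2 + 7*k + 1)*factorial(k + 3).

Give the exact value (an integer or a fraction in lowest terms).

r(k) = 2*(2*k**3 + 19*k**2 + 54*k + 40)/(2*k**2 + 7*k + 1) after simplifying.
Take A(k)=2*k + 8, B(k)=1, C(k)=k**2 + 7*k/2 + 1/2.
Key eq: (2*k + 8)·f(k+1) = (1)·f(k) + (k**2 + 7*k/2 + 1/2).
Degrees (1,0,2) ⇒ d ≤ 1.
Solve for f: f(k) = (k - 1)/2 (degree 1 ≤ 1).
Certificate R = B(k−1)f/C = (k - 1)/(2*k**2 + 7*k + 1) gives s_k = -2**k*(k - 1)*factorial(k + 3).
Verify: -2**k*(2*k**2 + 7*k + 1)*factorial(k + 3) matches t_k.
Evaluate s at k=7 and k=3: -2786918400 and -11520; difference -2786906880.

Σ = -2786906880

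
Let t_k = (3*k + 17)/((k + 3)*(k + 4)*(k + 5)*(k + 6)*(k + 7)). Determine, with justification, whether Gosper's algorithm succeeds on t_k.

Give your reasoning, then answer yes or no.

Yes. s_k = k*(k**2 + 13*k + 54)/(72*(k**3 + 13*k**2 + 54*k + 72)).

The ratio is (k + 3)*(3*k + 20)/((k + 8)*(3*k + 17)).
Normal form (A,B,C) = (k + 3, k + 8, k + 17/3).
Set up (k + 3)·f(k+1) − (k + 7)·f(k) − (k + 17/3) = 0.
From deg A=1, deg B=1, deg C=1: d=4.
A polynomial solution: f(k) = k*(k + 5)*(k**2 + 13*k + 54)/216.
Certificate R = B(k−1)f/C = k*(k + 5)*(k + 7)*(k**2 + 13*k + 54)/(72*(3*k + 17)) gives s_k = k*(k**2 + 13*k + 54)/(72*(k**3 + 13*k**2 + 54*k + 72)).
Verify: (3*k + 17)/(k**5 + 25*k**4 + 245*k**3 + 1175*k**2 + 2754*k + 2520) matches t_k.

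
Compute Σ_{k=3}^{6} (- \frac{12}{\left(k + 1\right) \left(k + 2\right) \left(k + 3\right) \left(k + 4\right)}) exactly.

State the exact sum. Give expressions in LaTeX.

Σ = -1/36

Step 1: r(k) = (k + 1)/(k + 5).
Gosper form: A/B · C(k+1)/C(k) with A=k + 1, B=k + 5, C=1.
Key eq: (k + 1)·f(k+1) = (k + 4)·f(k) + (1).
deg f ≤ 3 (via 1,1,0).
Solve for f: f(k) = k*(k**2 + 6*k + 11)/18 (degree 3 ≤ 3).
Certificate R = B(k−1)f/C = k*(k + 4)*(k**2 + 6*k + 11)/18 gives s_k = 2*k*(-k**2 - 6*k - 11)/(3*(k + 1)*(k + 2)*(k + 3)).
Δs = -12/(k**4 + 10*k**3 + 35*k**2 + 50*k + 24), as required.
Evaluate s at k=7 and k=3: -119/180 and -19/30; difference -1/36.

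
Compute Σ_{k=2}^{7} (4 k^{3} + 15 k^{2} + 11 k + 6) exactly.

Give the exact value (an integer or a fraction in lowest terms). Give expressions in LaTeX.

Σ = 5550

The ratio is (4*k**3 + 27*k**2 + 53*k + 36)/(4*k**3 + 15*k**2 + 11*k + 6).
Gosper form: A/B · C(k+1)/C(k) with A=1, B=1, C=k**3 + 15*k**2/4 + 11*k/4 + 3/2.
f must satisfy (1)·f(k+1) − (1)·f(k) = k**3 + 15*k**2/4 + 11*k/4 + 3/2.
deg f ≤ 4 (via 0,0,3).
Solving with deg f ≤ 4: f(k) = k*(k**3 + 3*k**2 - k + 3)/4.
Certificate R = B(k−1)f/C = k*(k**3 + 3*k**2 - k + 3)/((k + 3)*(4*k**2 + 3*k + 2)) gives s_k = k*(k**3 + 3*k**2 - k + 3).
s_(k+1) − s_k = 4*k**3 + 15*k**2 + 11*k + 6 = t_k.
Evaluate s at k=8 and k=2: 5592 and 42; difference 5550.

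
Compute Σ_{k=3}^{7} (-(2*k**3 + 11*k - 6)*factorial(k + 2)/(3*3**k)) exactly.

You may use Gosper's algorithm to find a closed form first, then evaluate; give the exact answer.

Σ = -4343080/81

Step 1: r(k) = (k + 3)*(11*k + 2*(k + 1)**3 + 5)/(3*(2*k**3 + 11*k - 6)).
So A=k/3 + 1 and B=1, with C=k**3 + 11*k/2 - 3.
f must satisfy (k/3 + 1)·f(k+1) − (1)·f(k) = k**3 + 11*k/2 - 3.
deg f ≤ 2 (via 1,0,3).
A polynomial solution: f(k) = 3*(2*k**2 - 4*k + 1)/2.
So s_k = (B(k−1)f/C)·t_k = (3*(2*k**2 - 4*k + 1)/(2*k**3 + 11*k - 6))·t_k = -(2*k**2 - 4*k + 1)*factorial(k + 2)/3**k.
Verify: -(2*k**3 + 11*k - 6)*factorial(k + 2)/(3*3**k) matches t_k.
Σ_(k=3)^(7) t_k = s_(8) − s_(3) = -4345600/81 − (-280/9) = -4343080/81.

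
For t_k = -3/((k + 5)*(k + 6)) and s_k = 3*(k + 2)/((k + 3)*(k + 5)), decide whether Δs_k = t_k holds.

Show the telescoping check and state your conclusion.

Invalid: residual 3*(2*k + 9)/(k**4 + 18*k**3 + 119*k**2 + 342*k + 360) ≠ 0.

s_(k+1) = 3*(k + 3)/((k + 4)*(k + 6))
s_(k+1) − s_k = 3*(-k**2 - 5*k - 3)/(k**4 + 18*k**3 + 119*k**2 + 342*k + 360)
(s_(k+1) − s_k) − t_k = 3*(2*k + 9)/(k**4 + 18*k**3 + 119*k**2 + 342*k + 360)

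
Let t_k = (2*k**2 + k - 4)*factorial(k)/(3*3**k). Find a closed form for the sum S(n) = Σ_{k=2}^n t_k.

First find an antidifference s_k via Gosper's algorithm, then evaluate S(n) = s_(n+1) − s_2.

t_(k+1)/t_k = (k + 1)*(k + 2*(k + 1)**2 - 3)/(3*(2*k**2 + k - 4)).
Take A(k)=k/3 + 1/3, B(k)=1, C(k)=k**2 + k/2 - 2.
Set up (k/3 + 1/3)·f(k+1) − (1)·f(k) − (k**2 + k/2 - 2) = 0.
Degrees (1,0,2) ⇒ d ≤ 1.
Solving with deg f ≤ 1: f(k) = 3*(2*k + 3)/2.
So s_k = (B(k−1)f/C)·t_k = (3*(2*k + 3)/(2*k**2 + k - 4))·t_k = (2*k + 3)*factorial(k)/3**k.
Check: Δs_k = (2*k**2 + k - 4)*factorial(k)/(3*3**k). ✓
Evaluate: s_(n+1) = 3**(-n - 1)*(2*n + 5)*factorial(n + 1); subtract s_(2) = 14/9 ⇒ S(n) = 3**(-n - 2)*(-14*3**n + 6*n**2*factorial(n) + 21*n*factorial(n) + 15*factorial(n)).

S(n) = 3**(-n - 2)*(-14*3**n + 6*n**2*factorial(n) + 21*n*factorial(n) + 15*factorial(n))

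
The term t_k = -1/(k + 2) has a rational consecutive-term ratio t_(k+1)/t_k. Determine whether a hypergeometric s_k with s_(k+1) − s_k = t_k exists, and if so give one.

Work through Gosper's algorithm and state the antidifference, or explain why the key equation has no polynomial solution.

not Gosper-summable; s_k does not exist

Compute t_(k+1)/t_k: get (k + 2)/(k + 3).
Take A(k)=k + 2, B(k)=k + 3, C(k)=1.
Solve (k + 2)·f(k+1) − (k + 2)·f(k) = 1.
d = 0 from the (1,1,0) case.
Put f(k) = c0: A·f(k+1) − B(k−1)·f(k) − C = -1; need -1 = 0 — inconsistent ⇒ no f, not summable.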